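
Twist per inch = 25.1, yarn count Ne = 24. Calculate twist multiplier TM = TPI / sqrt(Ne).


Formula: TM = TPI / sqrt(Ne)
Step 1: sqrt(Ne) = sqrt(24) = 4.899
Step 2: TM = 25.1 / 4.899 = 5.12

5.12 TM


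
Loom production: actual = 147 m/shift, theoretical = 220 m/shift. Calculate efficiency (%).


Formula: Efficiency% = (Actual output / Theoretical output) * 100
Efficiency% = (147 / 220) * 100
Efficiency% = 0.668182 * 100 = 66.8182% ≈ 66.8%

66.8%


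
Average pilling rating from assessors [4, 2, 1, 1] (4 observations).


Formula: Mean = sum / count
Sum = 4 + 2 + 1 + 1 = 8
Mean = 8 / 4 = 2.0

2.0


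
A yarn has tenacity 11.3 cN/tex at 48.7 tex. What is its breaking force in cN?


Formula: Breaking force = Tenacity * Linear density
F = 11.3 cN/tex * 48.7 tex
F = 550.31 cN

550.31 cN


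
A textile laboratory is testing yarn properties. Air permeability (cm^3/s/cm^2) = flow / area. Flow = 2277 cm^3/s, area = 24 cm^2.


Formula: Air Permeability = Airflow / Test Area
AP = 2277 cm^3/s / 24 cm^2
AP = 94.9 cm^3/s/cm^2

94.9 cm^3/s/cm^2


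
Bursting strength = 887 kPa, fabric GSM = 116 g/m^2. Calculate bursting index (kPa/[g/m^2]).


Formula: Bursting Index = Bursting Strength / Fabric GSM
BI = 887 kPa / 116 g/m^2
BI = 7.647 kPa/(g/m^2)

7.647 kPa/(g/m^2)


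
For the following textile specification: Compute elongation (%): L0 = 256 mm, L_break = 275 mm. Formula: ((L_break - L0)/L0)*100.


Formula: Elongation (%) = ((L_break - L0) / L0) * 100
Step 1: Extension = 275 - 256 = 19 mm
Step 2: Elongation = (19 / 256) * 100
Step 3: Elongation = 0.074219 * 100 = 7.4219% ≈ 7.4%

7.4%


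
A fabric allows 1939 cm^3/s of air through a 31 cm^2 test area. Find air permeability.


Formula: Air Permeability = Airflow / Test Area
AP = 1939 cm^3/s / 31 cm^2
AP = 62.5 cm^3/s/cm^2

62.5 cm^3/s/cm^2


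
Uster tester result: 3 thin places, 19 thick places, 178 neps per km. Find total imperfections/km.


Formula: Total = thin places + thick places + neps
Total = 3 + 19 + 178
Total = 200 imperfections/km

200 imperfections/km


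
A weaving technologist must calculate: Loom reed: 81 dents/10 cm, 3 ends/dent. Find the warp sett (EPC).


Formula: EPC = (dents per 10 cm * ends per dent) / 10
Step 1: Total ends per 10 cm = 81 * 3 = 243
Step 2: EPC = 243 / 10 = 24.3 ends/cm

24.3 ends/cm


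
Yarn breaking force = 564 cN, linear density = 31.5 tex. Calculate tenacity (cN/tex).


Formula: Tenacity = Breaking force / Linear density
Tenacity = 564 cN / 31.5 tex
Tenacity = 17.90 cN/tex

17.90 cN/tex


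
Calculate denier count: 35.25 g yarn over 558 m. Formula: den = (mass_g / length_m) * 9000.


Formula: den = (mass_g / length_m) * 9000
Substituting: den = (35.25 / 558) * 9000
Intermediate: 35.25 / 558 = 0.06317204 g/m
den = 0.06317204 * 9000 = 568.5 denier

568.5 denier


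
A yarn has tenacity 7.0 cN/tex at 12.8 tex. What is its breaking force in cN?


Formula: Breaking force = Tenacity * Linear density
F = 7.0 cN/tex * 12.8 tex
F = 89.60 cN

89.60 cN


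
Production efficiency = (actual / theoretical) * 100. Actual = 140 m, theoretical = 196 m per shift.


Formula: Efficiency% = (Actual output / Theoretical output) * 100
Efficiency% = (140 / 196) * 100
Efficiency% = 0.714286 * 100 = 71.4286% ≈ 71.4%

71.4%


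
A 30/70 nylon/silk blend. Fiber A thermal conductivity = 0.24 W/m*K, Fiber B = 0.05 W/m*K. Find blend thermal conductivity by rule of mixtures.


Formula: Blend property = (fraction_A * property_A) + (fraction_B * property_B)
Step 1: Contribution A = 30/100 * 0.24 W/m*K = 0.072 W/m*K
Step 2: Contribution B = 70/100 * 0.05 W/m*K = 0.035 W/m*K
Step 3: Blend thermal conductivity = 0.072 + 0.035 = 0.107 W/m*K

0.107 W/m*K


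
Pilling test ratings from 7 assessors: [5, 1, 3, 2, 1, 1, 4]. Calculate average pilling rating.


Formula: Mean = sum / count
Sum = 5 + 1 + 3 + 2 + 1 + 1 + 4 = 17
Mean = 17 / 7 = 2.4

2.4


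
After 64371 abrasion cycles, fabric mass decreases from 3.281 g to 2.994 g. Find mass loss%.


Formula: Mass loss% = ((m_before - m_after) / m_before) * 100
Step 1: Mass loss = 3.281 - 2.994 = 0.287 g
Step 2: Ratio = 0.287 / 3.281 = 0.0874733
Step 3: Mass loss% = 0.0874733 * 100 = 8.74733% ≈ 8.75%

8.75%


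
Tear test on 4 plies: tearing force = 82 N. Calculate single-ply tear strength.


Formula: Per-ply strength = Total force / Number of plies
Per-ply = 82 N / 4
Per-ply = 20.5 N

20.5 N


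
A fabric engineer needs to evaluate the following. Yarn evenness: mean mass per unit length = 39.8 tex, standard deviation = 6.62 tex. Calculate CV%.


Formula: CV% = (standard deviation / mean) * 100
Step 1: Ratio = 6.62 / 39.8 = 0.166332
Step 2: CV% = 0.166332 * 100 = 16.6332% ≈ 16.6%

16.6%


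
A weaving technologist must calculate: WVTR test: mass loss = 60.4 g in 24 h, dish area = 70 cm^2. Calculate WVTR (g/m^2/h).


Formula: WVTR = mass_loss / (area * time)
Step 1: Convert area: 70 cm^2 = 0.007 m^2
Step 2: WVTR = 60.4 g / (0.007 m^2 * 24 h)
Step 3: WVTR = 60.4 / 0.168 = 359.5 g/m^2/h

359.5 g/m^2/h


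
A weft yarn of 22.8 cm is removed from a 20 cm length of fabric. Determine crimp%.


Formula: Crimp% = ((L_yarn - L_fabric) / L_fabric) * 100
Step 1: Extension = 22.8 - 20 = 2.8 cm
Step 2: Crimp% = (2.8 / 20) * 100
Step 3: Crimp% = 0.14 * 100 = 14.0%

14.0%


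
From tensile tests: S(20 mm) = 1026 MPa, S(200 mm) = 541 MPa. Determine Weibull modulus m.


Formula: m = ln(L1/L2) / ln(S2/S1)
Step 1: ln(L1/L2) = ln(20/200) = -2.30259
Step 2: S2/S1 = 541/1026 = 0.52729
Step 3: ln(S2/S1) = ln(0.52729) = -0.64000
Step 4: m = -2.30259 / -0.64000 = 3.60

3.60 (Weibull m)


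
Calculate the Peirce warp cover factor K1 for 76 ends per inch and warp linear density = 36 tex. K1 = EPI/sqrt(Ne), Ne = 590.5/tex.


Formula: K1 = EPI / sqrt(Ne), with Ne = 590.5 / tex_warp
Step 1: Ne = 590.5 / 36 = 16.403
Step 2: sqrt(Ne) = sqrt(16.403) = 4.0501
Step 3: K1 = 76 / 4.0501 = 18.8

18.8


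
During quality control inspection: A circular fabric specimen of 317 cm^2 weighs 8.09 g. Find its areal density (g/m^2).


Formula: GSM = mass_g / area_m2
Step 1: Convert area: 317 cm^2 = 317 / 10000 = 0.0317 m^2
Step 2: GSM = 8.09 g / 0.0317 m^2 = 255.2 g/m^2

255.2 g/m^2


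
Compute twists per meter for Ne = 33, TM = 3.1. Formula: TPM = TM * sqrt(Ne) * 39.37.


Formula: TPM = TM * sqrt(Ne) * 39.37
Step 1: sqrt(Ne) = sqrt(33) = 5.7446
Step 2: TM * sqrt(Ne) = 3.1 * 5.7446 = 17.8083
Step 3: TPM = 17.8083 * 39.37 = 701 twists/m

701 twists/m


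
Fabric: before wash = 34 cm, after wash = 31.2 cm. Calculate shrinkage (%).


Formula: Shrinkage% = ((L_before - L_after) / L_before) * 100
Step 1: Shrinkage = 34 - 31.2 = 2.8 cm
Step 2: Shrinkage% = (2.8 / 34) * 100
Step 3: Shrinkage% = 0.082353 * 100 = 8.2353% ≈ 8.2%

8.2%


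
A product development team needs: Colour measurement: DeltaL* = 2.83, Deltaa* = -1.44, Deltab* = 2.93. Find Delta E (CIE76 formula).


Formula: Delta E = sqrt(dL*^2 + da*^2 + db*^2)
Step 1: dL*^2 = 2.83^2 = 8.0089
Step 2: da*^2 = (-1.44)^2 = 2.0736
Step 3: db*^2 = 2.93^2 = 8.5849
Step 4: Sum = 8.0089 + 2.0736 + 8.5849 = 18.6674
Step 5: Delta E = sqrt(18.6674) = 4.32

4.32 Delta E


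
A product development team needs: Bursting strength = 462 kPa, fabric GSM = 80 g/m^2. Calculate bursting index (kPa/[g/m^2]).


Formula: Bursting Index = Bursting Strength / Fabric GSM
BI = 462 kPa / 80 g/m^2
BI = 5.775 kPa/(g/m^2)

5.775 kPa/(g/m^2)


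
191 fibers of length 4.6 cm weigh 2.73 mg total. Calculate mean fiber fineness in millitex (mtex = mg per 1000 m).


Formula: fineness (mtex) = mass (mg) / total length (km) = (mass_mg / total_length_m) * 1000
Step 1: Convert fiber length: 4.6 cm = 0.046 m
Step 2: Total fiber length = 191 * 0.046 = 8.786 m
Step 3: Linear density = 2.73 mg / 8.786 m = 0.3107 mg/m
Step 4: fineness = 0.3107 * 1000 = 310.7 mtex

310.7 mtex


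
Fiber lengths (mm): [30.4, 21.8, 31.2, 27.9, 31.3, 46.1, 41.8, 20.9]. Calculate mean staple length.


Formula: Mean = sum of lengths / count
Sum = 30.4 + 21.8 + 31.2 + 27.9 + 31.3 + 46.1 + 41.8 + 20.9
Sum = 251.4 mm
Mean = 251.4 / 8 = 31.43 mm

31.43 mm


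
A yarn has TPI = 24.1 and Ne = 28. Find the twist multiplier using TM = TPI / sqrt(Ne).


Formula: TM = TPI / sqrt(Ne)
Step 1: sqrt(Ne) = sqrt(28) = 5.2915
Step 2: TM = 24.1 / 5.2915 = 4.55

4.55 TM


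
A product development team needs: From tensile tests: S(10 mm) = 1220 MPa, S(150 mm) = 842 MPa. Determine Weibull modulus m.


Formula: m = ln(L1/L2) / ln(S2/S1)
Step 1: ln(L1/L2) = ln(10/150) = -2.70805
Step 2: S2/S1 = 842/1220 = 0.69016
Step 3: ln(S2/S1) = ln(0.69016) = -0.37083
Step 4: m = -2.70805 / -0.37083 = 7.30

7.30 (Weibull m)


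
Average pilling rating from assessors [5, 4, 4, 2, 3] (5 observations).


Formula: Mean = sum / count
Sum = 5 + 4 + 4 + 2 + 3 = 18
Mean = 18 / 5 = 3.6

3.6


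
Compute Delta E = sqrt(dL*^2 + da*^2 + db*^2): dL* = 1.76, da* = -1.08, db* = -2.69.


Formula: Delta E = sqrt(dL*^2 + da*^2 + db*^2)
Step 1: dL*^2 = 1.76^2 = 3.0976
Step 2: da*^2 = (-1.08)^2 = 1.1664
Step 3: db*^2 = (-2.69)^2 = 7.2361
Step 4: Sum = 3.0976 + 1.1664 + 7.2361 = 11.5001
Step 5: Delta E = sqrt(11.5001) = 3.39

3.39 Delta E


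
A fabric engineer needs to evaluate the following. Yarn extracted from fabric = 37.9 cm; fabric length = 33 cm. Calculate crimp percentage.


Formula: Crimp% = ((L_yarn - L_fabric) / L_fabric) * 100
Step 1: Extension = 37.9 - 33 = 4.9 cm
Step 2: Crimp% = (4.9 / 33) * 100
Step 3: Crimp% = 0.148485 * 100 = 14.8485% ≈ 14.8%

14.8%


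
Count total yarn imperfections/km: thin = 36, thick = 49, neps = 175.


Formula: Total = thin places + thick places + neps
Total = 36 + 49 + 175
Total = 260 imperfections/km

260 imperfections/km


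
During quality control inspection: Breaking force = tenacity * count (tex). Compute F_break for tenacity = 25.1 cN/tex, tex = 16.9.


Formula: Breaking force = Tenacity * Linear density
F = 25.1 cN/tex * 16.9 tex
F = 424.19 cN

424.19 cN


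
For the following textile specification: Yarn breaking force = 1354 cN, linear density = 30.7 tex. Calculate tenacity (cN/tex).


Formula: Tenacity = Breaking force / Linear density
Tenacity = 1354 cN / 30.7 tex
Tenacity = 44.10 cN/tex

44.10 cN/tex


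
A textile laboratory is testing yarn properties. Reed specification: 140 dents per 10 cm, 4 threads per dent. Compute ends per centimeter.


Formula: EPC = (dents per 10 cm * ends per dent) / 10
Step 1: Total ends per 10 cm = 140 * 4 = 560
Step 2: EPC = 560 / 10 = 56.0 ends/cm

56.0 ends/cm


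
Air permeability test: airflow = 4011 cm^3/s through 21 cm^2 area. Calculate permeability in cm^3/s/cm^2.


Formula: Air Permeability = Airflow / Test Area
AP = 4011 cm^3/s / 21 cm^2
AP = 191.0 cm^3/s/cm^2

191.0 cm^3/s/cm^2


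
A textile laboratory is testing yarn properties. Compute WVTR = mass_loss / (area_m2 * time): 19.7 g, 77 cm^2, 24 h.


Formula: WVTR = mass_loss / (area * time)
Step 1: Convert area: 77 cm^2 = 0.0077 m^2
Step 2: WVTR = 19.7 g / (0.0077 m^2 * 24 h)
Step 3: WVTR = 19.7 / 0.1848 = 106.6 g/m^2/h

106.6 g/m^2/h


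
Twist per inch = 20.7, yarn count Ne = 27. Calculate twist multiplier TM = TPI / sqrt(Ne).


Formula: TM = TPI / sqrt(Ne)
Step 1: sqrt(Ne) = sqrt(27) = 5.1962
Step 2: TM = 20.7 / 5.1962 = 3.98

3.98 TM


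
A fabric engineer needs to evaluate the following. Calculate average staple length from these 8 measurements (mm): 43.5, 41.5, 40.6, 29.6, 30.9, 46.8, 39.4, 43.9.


Formula: Mean = sum of lengths / count
Sum = 43.5 + 41.5 + 40.6 + 29.6 + 30.9 + 46.8 + 39.4 + 43.9
Sum = 316.2 mm
Mean = 316.2 / 8 = 39.53 mm

39.53 mm


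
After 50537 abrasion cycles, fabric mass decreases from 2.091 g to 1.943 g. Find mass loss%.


Formula: Mass loss% = ((m_before - m_after) / m_before) * 100
Step 1: Mass loss = 2.091 - 1.943 = 0.148 g
Step 2: Ratio = 0.148 / 2.091 = 0.0707795
Step 3: Mass loss% = 0.0707795 * 100 = 7.07795% ≈ 7.08%

7.08%


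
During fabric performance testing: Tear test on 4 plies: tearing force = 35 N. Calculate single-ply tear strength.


Formula: Per-ply strength = Total force / Number of plies
Per-ply = 35 N / 4
Per-ply = 8.75 N

8.75 N


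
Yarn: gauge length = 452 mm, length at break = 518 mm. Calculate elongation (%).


Formula: Elongation (%) = ((L_break - L0) / L0) * 100
Step 1: Extension = 518 - 452 = 66 mm
Step 2: Elongation = (66 / 452) * 100
Step 3: Elongation = 0.146018 * 100 = 14.6018% ≈ 14.6%

14.6%


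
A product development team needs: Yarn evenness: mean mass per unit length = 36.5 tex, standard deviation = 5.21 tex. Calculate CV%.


Formula: CV% = (standard deviation / mean) * 100
Step 1: Ratio = 5.21 / 36.5 = 0.14274
Step 2: CV% = 0.14274 * 100 = 14.274% ≈ 14.3%

14.3%


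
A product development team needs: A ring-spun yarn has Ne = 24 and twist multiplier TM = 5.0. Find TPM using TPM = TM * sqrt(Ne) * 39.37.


Formula: TPM = TM * sqrt(Ne) * 39.37
Step 1: sqrt(Ne) = sqrt(24) = 4.899
Step 2: TM * sqrt(Ne) = 5.0 * 4.899 = 24.495
Step 3: TPM = 24.495 * 39.37 = 964 twists/m

964 twists/m


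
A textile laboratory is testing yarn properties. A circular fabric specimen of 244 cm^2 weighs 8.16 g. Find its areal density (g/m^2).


Formula: GSM = mass_g / area_m2
Step 1: Convert area: 244 cm^2 = 244 / 10000 = 0.0244 m^2
Step 2: GSM = 8.16 g / 0.0244 m^2 = 334.4 g/m^2

334.4 g/m^2


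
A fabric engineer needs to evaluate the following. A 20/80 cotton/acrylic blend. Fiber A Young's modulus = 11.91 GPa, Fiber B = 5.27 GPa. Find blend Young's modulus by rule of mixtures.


Formula: Blend property = (fraction_A * property_A) + (fraction_B * property_B)
Step 1: Contribution A = 20/100 * 11.91 GPa = 2.382 GPa
Step 2: Contribution B = 80/100 * 5.27 GPa = 4.216 GPa
Step 3: Blend Young's modulus = 2.382 + 4.216 = 6.598 GPa

6.598 GPa


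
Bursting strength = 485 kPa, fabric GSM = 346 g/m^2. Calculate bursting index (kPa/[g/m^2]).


Formula: Bursting Index = Bursting Strength / Fabric GSM
BI = 485 kPa / 346 g/m^2
BI = 1.402 kPa/(g/m^2)

1.402 kPa/(g/m^2)


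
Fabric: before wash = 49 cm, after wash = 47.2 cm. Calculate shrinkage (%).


Formula: Shrinkage% = ((L_before - L_after) / L_before) * 100
Step 1: Shrinkage = 49 - 47.2 = 1.8 cm
Step 2: Shrinkage% = (1.8 / 49) * 100
Step 3: Shrinkage% = 0.036735 * 100 = 3.6735% ≈ 3.7%

3.7%


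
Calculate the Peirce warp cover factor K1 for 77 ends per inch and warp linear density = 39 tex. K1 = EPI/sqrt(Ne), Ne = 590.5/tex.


Formula: K1 = EPI / sqrt(Ne), with Ne = 590.5 / tex_warp
Step 1: Ne = 590.5 / 39 = 15.141
Step 2: sqrt(Ne) = sqrt(15.141) = 3.8911
Step 3: K1 = 77 / 3.8911 = 19.8

19.8


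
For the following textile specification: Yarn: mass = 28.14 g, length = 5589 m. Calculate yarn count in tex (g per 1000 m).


Formula: Tex = (mass_g / length_m) * 1000
Substituting: Tex = (28.14 / 5589) * 1000
Intermediate: 28.14 / 5589 = 0.00503489 g/m
Tex = 0.00503489 * 1000 = 5.03 tex

5.03 tex


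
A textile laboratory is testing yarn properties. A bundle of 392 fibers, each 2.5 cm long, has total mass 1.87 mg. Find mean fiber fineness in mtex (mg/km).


Formula: fineness (mtex) = mass (mg) / total length (km) = (mass_mg / total_length_m) * 1000
Step 1: Convert fiber length: 2.5 cm = 0.025 m
Step 2: Total fiber length = 392 * 0.025 = 9.8 m
Step 3: Linear density = 1.87 mg / 9.8 m = 0.1908 mg/m
Step 4: fineness = 0.1908 * 1000 = 190.8 mtex

190.8 mtex


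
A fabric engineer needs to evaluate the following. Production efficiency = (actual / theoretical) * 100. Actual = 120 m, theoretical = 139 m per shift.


Formula: Efficiency% = (Actual output / Theoretical output) * 100
Efficiency% = (120 / 139) * 100
Efficiency% = 0.863309 * 100 = 86.3309% ≈ 86.3%

86.3%


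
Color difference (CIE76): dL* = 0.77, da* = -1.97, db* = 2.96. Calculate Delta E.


Formula: Delta E = sqrt(dL*^2 + da*^2 + db*^2)
Step 1: dL*^2 = 0.77^2 = 0.5929
Step 2: da*^2 = (-1.97)^2 = 3.8809
Step 3: db*^2 = 2.96^2 = 8.7616
Step 4: Sum = 0.5929 + 3.8809 + 8.7616 = 13.2354
Step 5: Delta E = sqrt(13.2354) = 3.64

3.64 Delta E


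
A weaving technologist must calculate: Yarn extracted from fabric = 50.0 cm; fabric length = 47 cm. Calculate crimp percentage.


Formula: Crimp% = ((L_yarn - L_fabric) / L_fabric) * 100
Step 1: Extension = 50.0 - 47 = 3.0 cm
Step 2: Crimp% = (3.0 / 47) * 100
Step 3: Crimp% = 0.06383 * 100 = 6.383% ≈ 6.4%

6.4%


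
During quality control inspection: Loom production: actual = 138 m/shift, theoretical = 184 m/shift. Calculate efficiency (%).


Formula: Efficiency% = (Actual output / Theoretical output) * 100
Efficiency% = (138 / 184) * 100
Efficiency% = 0.75 * 100 = 75.0%

75.0%


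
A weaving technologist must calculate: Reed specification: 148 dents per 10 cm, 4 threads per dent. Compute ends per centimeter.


Formula: EPC = (dents per 10 cm * ends per dent) / 10
Step 1: Total ends per 10 cm = 148 * 4 = 592
Step 2: EPC = 592 / 10 = 59.2 ends/cm

59.2 ends/cm


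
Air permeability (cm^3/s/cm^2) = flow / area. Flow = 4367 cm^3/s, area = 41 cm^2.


Formula: Air Permeability = Airflow / Test Area
AP = 4367 cm^3/s / 41 cm^2
AP = 106.5 cm^3/s/cm^2

106.5 cm^3/s/cm^2


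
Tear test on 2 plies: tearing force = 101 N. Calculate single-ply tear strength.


Formula: Per-ply strength = Total force / Number of plies
Per-ply = 101 N / 2
Per-ply = 50.5 N

50.5 N


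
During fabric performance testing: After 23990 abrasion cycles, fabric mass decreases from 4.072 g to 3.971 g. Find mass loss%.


Formula: Mass loss% = ((m_before - m_after) / m_before) * 100
Step 1: Mass loss = 4.072 - 3.971 = 0.101 g
Step 2: Ratio = 0.101 / 4.072 = 0.0248035
Step 3: Mass loss% = 0.0248035 * 100 = 2.48035% ≈ 2.48%

2.48%


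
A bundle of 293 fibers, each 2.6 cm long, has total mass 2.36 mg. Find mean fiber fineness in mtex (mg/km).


Formula: fineness (mtex) = mass (mg) / total length (km) = (mass_mg / total_length_m) * 1000
Step 1: Convert fiber length: 2.6 cm = 0.026 m
Step 2: Total fiber length = 293 * 0.026 = 7.618 m
Step 3: Linear density = 2.36 mg / 7.618 m = 0.3098 mg/m
Step 4: fineness = 0.3098 * 1000 = 309.8 mtex

309.8 mtex


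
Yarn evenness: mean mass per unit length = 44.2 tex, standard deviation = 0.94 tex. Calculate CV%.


Formula: CV% = (standard deviation / mean) * 100
Step 1: Ratio = 0.94 / 44.2 = 0.021267
Step 2: CV% = 0.021267 * 100 = 2.1267% ≈ 2.1%

2.1%


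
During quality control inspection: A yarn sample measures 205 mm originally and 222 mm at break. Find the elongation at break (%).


Formula: Elongation (%) = ((L_break - L0) / L0) * 100
Step 1: Extension = 222 - 205 = 17 mm
Step 2: Elongation = (17 / 205) * 100
Step 3: Elongation = 0.082927 * 100 = 8.2927% ≈ 8.3%

8.3%


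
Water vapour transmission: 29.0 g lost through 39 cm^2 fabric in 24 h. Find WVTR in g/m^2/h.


Formula: WVTR = mass_loss / (area * time)
Step 1: Convert area: 39 cm^2 = 0.0039 m^2
Step 2: WVTR = 29.0 g / (0.0039 m^2 * 24 h)
Step 3: WVTR = 29.0 / 0.0936 = 309.8 g/m^2/h

309.8 g/m^2/h


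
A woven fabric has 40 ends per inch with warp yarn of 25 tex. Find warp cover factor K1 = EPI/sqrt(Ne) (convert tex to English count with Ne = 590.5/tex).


Formula: K1 = EPI / sqrt(Ne), with Ne = 590.5 / tex_warp
Step 1: Ne = 590.5 / 25 = 23.62
Step 2: sqrt(Ne) = sqrt(23.62) = 4.86
Step 3: K1 = 40 / 4.86 = 8.2

8.2


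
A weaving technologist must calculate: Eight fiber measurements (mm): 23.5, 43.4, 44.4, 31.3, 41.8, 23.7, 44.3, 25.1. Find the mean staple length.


Formula: Mean = sum of lengths / count
Sum = 23.5 + 43.4 + 44.4 + 31.3 + 41.8 + 23.7 + 44.3 + 25.1
Sum = 277.5 mm
Mean = 277.5 / 8 = 34.69 mm

34.69 mm


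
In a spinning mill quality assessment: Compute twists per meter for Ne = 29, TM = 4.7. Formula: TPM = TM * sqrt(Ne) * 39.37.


Formula: TPM = TM * sqrt(Ne) * 39.37
Step 1: sqrt(Ne) = sqrt(29) = 5.3852
Step 2: TM * sqrt(Ne) = 4.7 * 5.3852 = 25.3104
Step 3: TPM = 25.3104 * 39.37 = 996 twists/m

996 twists/m


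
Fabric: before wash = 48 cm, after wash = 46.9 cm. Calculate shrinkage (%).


Formula: Shrinkage% = ((L_before - L_after) / L_before) * 100
Step 1: Shrinkage = 48 - 46.9 = 1.1 cm
Step 2: Shrinkage% = (1.1 / 48) * 100
Step 3: Shrinkage% = 0.022917 * 100 = 2.2917% ≈ 2.3%

2.3%


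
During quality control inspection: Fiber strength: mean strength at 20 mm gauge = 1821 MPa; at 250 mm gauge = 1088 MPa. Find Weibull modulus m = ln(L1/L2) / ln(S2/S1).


Formula: m = ln(L1/L2) / ln(S2/S1)
Step 1: ln(L1/L2) = ln(20/250) = -2.52573
Step 2: S2/S1 = 1088/1821 = 0.59747
Step 3: ln(S2/S1) = ln(0.59747) = -0.51505
Step 4: m = -2.52573 / -0.51505 = 4.90

4.90 (Weibull m)


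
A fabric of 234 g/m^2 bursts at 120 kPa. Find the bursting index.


Formula: Bursting Index = Bursting Strength / Fabric GSM
BI = 120 kPa / 234 g/m^2
BI = 0.513 kPa/(g/m^2)

0.513 kPa/(g/m^2)


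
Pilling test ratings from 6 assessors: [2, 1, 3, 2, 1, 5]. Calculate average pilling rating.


Formula: Mean = sum / count
Sum = 2 + 1 + 3 + 2 + 1 + 5 = 14
Mean = 14 / 6 = 2.3

2.3


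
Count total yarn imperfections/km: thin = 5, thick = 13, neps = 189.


Formula: Total = thin places + thick places + neps
Total = 5 + 13 + 189
Total = 207 imperfections/km

207 imperfections/km


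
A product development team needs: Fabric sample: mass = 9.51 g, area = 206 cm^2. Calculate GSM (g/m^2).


Formula: GSM = mass_g / area_m2
Step 1: Convert area: 206 cm^2 = 206 / 10000 = 0.0206 m^2
Step 2: GSM = 9.51 g / 0.0206 m^2 = 461.7 g/m^2

461.7 g/m^2


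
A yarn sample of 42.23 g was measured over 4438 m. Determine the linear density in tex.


Formula: Tex = (mass_g / length_m) * 1000
Substituting: Tex = (42.23 / 4438) * 1000
Intermediate: 42.23 / 4438 = 0.00951555 g/m
Tex = 0.00951555 * 1000 = 9.52 tex

9.52 tex


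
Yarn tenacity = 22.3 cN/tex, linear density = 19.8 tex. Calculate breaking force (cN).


Formula: Breaking force = Tenacity * Linear density
F = 22.3 cN/tex * 19.8 tex
F = 441.54 cN

441.54 cN


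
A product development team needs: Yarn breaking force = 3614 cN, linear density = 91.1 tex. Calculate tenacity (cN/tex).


Formula: Tenacity = Breaking force / Linear density
Tenacity = 3614 cN / 91.1 tex
Tenacity = 39.67 cN/tex

39.67 cN/tex


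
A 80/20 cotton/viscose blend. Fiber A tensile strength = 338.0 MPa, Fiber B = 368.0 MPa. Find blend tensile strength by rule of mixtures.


Formula: Blend property = (fraction_A * property_A) + (fraction_B * property_B)
Step 1: Contribution A = 80/100 * 338.0 MPa = 270.4 MPa
Step 2: Contribution B = 20/100 * 368.0 MPa = 73.6 MPa
Step 3: Blend tensile strength = 270.4 + 73.6 = 344.0 MPa

344.0 MPa


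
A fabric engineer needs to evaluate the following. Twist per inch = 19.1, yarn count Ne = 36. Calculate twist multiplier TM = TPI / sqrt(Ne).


Formula: TM = TPI / sqrt(Ne)
Step 1: sqrt(Ne) = sqrt(36) = 6
Step 2: TM = 19.1 / 6 = 3.18

3.18 TM


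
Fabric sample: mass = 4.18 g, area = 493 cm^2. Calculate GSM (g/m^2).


Formula: GSM = mass_g / area_m2
Step 1: Convert area: 493 cm^2 = 493 / 10000 = 0.0493 m^2
Step 2: GSM = 4.18 g / 0.0493 m^2 = 84.8 g/m^2

84.8 g/m^2


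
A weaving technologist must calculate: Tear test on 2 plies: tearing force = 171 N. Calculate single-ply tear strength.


Formula: Per-ply strength = Total force / Number of plies
Per-ply = 171 N / 2
Per-ply = 85.5 N

85.5 N


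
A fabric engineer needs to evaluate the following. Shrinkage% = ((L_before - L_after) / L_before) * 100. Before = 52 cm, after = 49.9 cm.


Formula: Shrinkage% = ((L_before - L_after) / L_before) * 100
Step 1: Shrinkage = 52 - 49.9 = 2.1 cm
Step 2: Shrinkage% = (2.1 / 52) * 100
Step 3: Shrinkage% = 0.040385 * 100 = 4.0385% ≈ 4.0%

4.0%


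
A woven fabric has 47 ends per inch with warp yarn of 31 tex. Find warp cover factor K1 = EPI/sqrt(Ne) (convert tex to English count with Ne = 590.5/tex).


Formula: K1 = EPI / sqrt(Ne), with Ne = 590.5 / tex_warp
Step 1: Ne = 590.5 / 31 = 19.048
Step 2: sqrt(Ne) = sqrt(19.048) = 4.3644
Step 3: K1 = 47 / 4.3644 = 10.8

10.8


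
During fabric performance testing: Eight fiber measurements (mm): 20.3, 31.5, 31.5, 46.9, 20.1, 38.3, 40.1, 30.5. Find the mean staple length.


Formula: Mean = sum of lengths / count
Sum = 20.3 + 31.5 + 31.5 + 46.9 + 20.1 + 38.3 + 40.1 + 30.5
Sum = 259.2 mm
Mean = 259.2 / 8 = 32.40 mm

32.40 mm


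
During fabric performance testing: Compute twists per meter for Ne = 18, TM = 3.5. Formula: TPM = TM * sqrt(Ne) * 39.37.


Formula: TPM = TM * sqrt(Ne) * 39.37
Step 1: sqrt(Ne) = sqrt(18) = 4.2426
Step 2: TM * sqrt(Ne) = 3.5 * 4.2426 = 14.8491
Step 3: TPM = 14.8491 * 39.37 = 585 twists/m

585 twists/m


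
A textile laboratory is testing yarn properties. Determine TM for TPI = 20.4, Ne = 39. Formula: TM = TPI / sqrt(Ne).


Formula: TM = TPI / sqrt(Ne)
Step 1: sqrt(Ne) = sqrt(39) = 6.245
Step 2: TM = 20.4 / 6.245 = 3.27

3.27 TM


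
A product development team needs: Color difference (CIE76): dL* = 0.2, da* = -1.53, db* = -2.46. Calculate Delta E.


Formula: Delta E = sqrt(dL*^2 + da*^2 + db*^2)
Step 1: dL*^2 = 0.2^2 = 0.04
Step 2: da*^2 = (-1.53)^2 = 2.3409
Step 3: db*^2 = (-2.46)^2 = 6.0516
Step 4: Sum = 0.04 + 2.3409 + 6.0516 = 8.4325
Step 5: Delta E = sqrt(8.4325) = 2.9

2.9 Delta E


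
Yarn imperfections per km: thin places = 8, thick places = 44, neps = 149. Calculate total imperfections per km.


Formula: Total = thin places + thick places + neps
Total = 8 + 44 + 149
Total = 201 imperfections/km

201 imperfections/km


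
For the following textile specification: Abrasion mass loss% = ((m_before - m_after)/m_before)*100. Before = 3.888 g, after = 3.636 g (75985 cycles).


Formula: Mass loss% = ((m_before - m_after) / m_before) * 100
Step 1: Mass loss = 3.888 - 3.636 = 0.252 g
Step 2: Ratio = 0.252 / 3.888 = 0.0648148
Step 3: Mass loss% = 0.0648148 * 100 = 6.48148% ≈ 6.48%

6.48%


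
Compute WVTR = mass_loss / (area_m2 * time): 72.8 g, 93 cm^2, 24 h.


Formula: WVTR = mass_loss / (area * time)
Step 1: Convert area: 93 cm^2 = 0.0093 m^2
Step 2: WVTR = 72.8 g / (0.0093 m^2 * 24 h)
Step 3: WVTR = 72.8 / 0.2232 = 326.2 g/m^2/h

326.2 g/m^2/h


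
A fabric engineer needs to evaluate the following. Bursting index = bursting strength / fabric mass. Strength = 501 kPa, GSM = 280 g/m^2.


Formula: Bursting Index = Bursting Strength / Fabric GSM
BI = 501 kPa / 280 g/m^2
BI = 1.789 kPa/(g/m^2)

1.789 kPa/(g/m^2)


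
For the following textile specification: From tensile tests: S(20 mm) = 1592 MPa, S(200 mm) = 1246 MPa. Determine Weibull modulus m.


Formula: m = ln(L1/L2) / ln(S2/S1)
Step 1: ln(L1/L2) = ln(20/200) = -2.30259
Step 2: S2/S1 = 1246/1592 = 0.78266
Step 3: ln(S2/S1) = ln(0.78266) = -0.24506
Step 4: m = -2.30259 / -0.24506 = 9.40

9.40 (Weibull m)


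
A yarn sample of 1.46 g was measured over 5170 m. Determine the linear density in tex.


Formula: Tex = (mass_g / length_m) * 1000
Substituting: Tex = (1.46 / 5170) * 1000
Intermediate: 1.46 / 5170 = 0.0002824 g/m
Tex = 0.0002824 * 1000 = 0.28 tex

0.28 tex


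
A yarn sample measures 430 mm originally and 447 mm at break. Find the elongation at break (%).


Formula: Elongation (%) = ((L_break - L0) / L0) * 100
Step 1: Extension = 447 - 430 = 17 mm
Step 2: Elongation = (17 / 430) * 100
Step 3: Elongation = 0.039535 * 100 = 3.9535% ≈ 4.0%

4.0%


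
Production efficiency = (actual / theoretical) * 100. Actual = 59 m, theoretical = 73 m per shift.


Formula: Efficiency% = (Actual output / Theoretical output) * 100
Efficiency% = (59 / 73) * 100
Efficiency% = 0.808219 * 100 = 80.8219% ≈ 80.8%

80.8%


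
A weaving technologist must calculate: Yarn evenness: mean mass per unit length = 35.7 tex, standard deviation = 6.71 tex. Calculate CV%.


Formula: CV% = (standard deviation / mean) * 100
Step 1: Ratio = 6.71 / 35.7 = 0.187955
Step 2: CV% = 0.187955 * 100 = 18.7955% ≈ 18.8%

18.8%


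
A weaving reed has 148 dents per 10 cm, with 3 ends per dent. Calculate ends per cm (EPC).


Formula: EPC = (dents per 10 cm * ends per dent) / 10
Step 1: Total ends per 10 cm = 148 * 3 = 444
Step 2: EPC = 444 / 10 = 44.4 ends/cm

44.4 ends/cm


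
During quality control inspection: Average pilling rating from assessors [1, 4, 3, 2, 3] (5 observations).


Formula: Mean = sum / count
Sum = 1 + 4 + 3 + 2 + 3 = 13
Mean = 13 / 5 = 2.6

2.6


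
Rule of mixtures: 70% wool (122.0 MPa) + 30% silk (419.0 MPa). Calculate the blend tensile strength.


Formula: Blend property = (fraction_A * property_A) + (fraction_B * property_B)
Step 1: Contribution A = 70/100 * 122.0 MPa = 85.4 MPa
Step 2: Contribution B = 30/100 * 419.0 MPa = 125.7 MPa
Step 3: Blend tensile strength = 85.4 + 125.7 = 211.1 MPa

211.1 MPa


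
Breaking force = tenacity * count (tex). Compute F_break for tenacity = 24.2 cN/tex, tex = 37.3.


Formula: Breaking force = Tenacity * Linear density
F = 24.2 cN/tex * 37.3 tex
F = 902.66 cN

902.66 cN


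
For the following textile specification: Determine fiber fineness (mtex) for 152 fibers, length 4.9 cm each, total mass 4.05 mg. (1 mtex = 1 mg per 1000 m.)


Formula: fineness (mtex) = mass (mg) / total length (km) = (mass_mg / total_length_m) * 1000
Step 1: Convert fiber length: 4.9 cm = 0.049 m
Step 2: Total fiber length = 152 * 0.049 = 7.448 m
Step 3: Linear density = 4.05 mg / 7.448 m = 0.5438 mg/m
Step 4: fineness = 0.5438 * 1000 = 543.8 mtex

543.8 mtex


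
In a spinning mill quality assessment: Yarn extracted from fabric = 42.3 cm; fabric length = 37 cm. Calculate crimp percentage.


Formula: Crimp% = ((L_yarn - L_fabric) / L_fabric) * 100
Step 1: Extension = 42.3 - 37 = 5.3 cm
Step 2: Crimp% = (5.3 / 37) * 100
Step 3: Crimp% = 0.143243 * 100 = 14.3243% ≈ 14.3%

14.3%


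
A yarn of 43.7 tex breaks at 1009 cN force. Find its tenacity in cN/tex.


Formula: Tenacity = Breaking force / Linear density
Tenacity = 1009 cN / 43.7 tex
Tenacity = 23.09 cN/tex

23.09 cN/tex


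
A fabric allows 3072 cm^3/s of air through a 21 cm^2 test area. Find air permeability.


Formula: Air Permeability = Airflow / Test Area
AP = 3072 cm^3/s / 21 cm^2
AP = 146.3 cm^3/s/cm^2

146.3 cm^3/s/cm^2


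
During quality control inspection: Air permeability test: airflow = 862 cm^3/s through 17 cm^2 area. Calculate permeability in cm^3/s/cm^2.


Formula: Air Permeability = Airflow / Test Area
AP = 862 cm^3/s / 17 cm^2
AP = 50.7 cm^3/s/cm^2

50.7 cm^3/s/cm^2


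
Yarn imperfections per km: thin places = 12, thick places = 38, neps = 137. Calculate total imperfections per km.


Formula: Total = thin places + thick places + neps
Total = 12 + 38 + 137
Total = 187 imperfections/km

187 imperfections/km


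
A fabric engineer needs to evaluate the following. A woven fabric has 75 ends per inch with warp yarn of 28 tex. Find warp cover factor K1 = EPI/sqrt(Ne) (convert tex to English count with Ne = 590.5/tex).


Formula: K1 = EPI / sqrt(Ne), with Ne = 590.5 / tex_warp
Step 1: Ne = 590.5 / 28 = 21.089
Step 2: sqrt(Ne) = sqrt(21.089) = 4.5923
Step 3: K1 = 75 / 4.5923 = 16.3

16.3


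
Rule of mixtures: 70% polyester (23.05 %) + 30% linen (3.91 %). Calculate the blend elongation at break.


Formula: Blend property = (fraction_A * property_A) + (fraction_B * property_B)
Step 1: Contribution A = 70/100 * 23.05 % = 16.135 %
Step 2: Contribution B = 30/100 * 3.91 % = 1.173 %
Step 3: Blend elongation at break = 16.135 + 1.173 = 17.308 %

17.308 %


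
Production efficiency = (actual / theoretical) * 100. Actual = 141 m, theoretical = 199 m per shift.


Formula: Efficiency% = (Actual output / Theoretical output) * 100
Efficiency% = (141 / 199) * 100
Efficiency% = 0.708543 * 100 = 70.8543% ≈ 70.9%

70.9%


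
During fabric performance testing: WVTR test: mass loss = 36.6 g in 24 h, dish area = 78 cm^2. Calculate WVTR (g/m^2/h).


Formula: WVTR = mass_loss / (area * time)
Step 1: Convert area: 78 cm^2 = 0.0078 m^2
Step 2: WVTR = 36.6 g / (0.0078 m^2 * 24 h)
Step 3: WVTR = 36.6 / 0.1872 = 195.5 g/m^2/h

195.5 g/m^2/h


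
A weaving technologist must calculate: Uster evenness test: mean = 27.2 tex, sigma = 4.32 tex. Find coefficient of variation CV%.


Formula: CV% = (standard deviation / mean) * 100
Step 1: Ratio = 4.32 / 27.2 = 0.158824
Step 2: CV% = 0.158824 * 100 = 15.8824% ≈ 15.9%

15.9%


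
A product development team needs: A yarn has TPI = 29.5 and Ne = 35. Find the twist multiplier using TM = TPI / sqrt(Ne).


Formula: TM = TPI / sqrt(Ne)
Step 1: sqrt(Ne) = sqrt(35) = 5.9161
Step 2: TM = 29.5 / 5.9161 = 4.99

4.99 TM


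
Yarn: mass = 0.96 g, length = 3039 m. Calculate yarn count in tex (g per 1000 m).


Formula: Tex = (mass_g / length_m) * 1000
Substituting: Tex = (0.96 / 3039) * 1000
Intermediate: 0.96 / 3039 = 0.00031589 g/m
Tex = 0.00031589 * 1000 = 0.32 tex

0.32 tex


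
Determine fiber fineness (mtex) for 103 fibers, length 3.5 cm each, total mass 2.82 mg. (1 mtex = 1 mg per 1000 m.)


Formula: fineness (mtex) = mass (mg) / total length (km) = (mass_mg / total_length_m) * 1000
Step 1: Convert fiber length: 3.5 cm = 0.035 m
Step 2: Total fiber length = 103 * 0.035 = 3.605 m
Step 3: Linear density = 2.82 mg / 3.605 m = 0.7822 mg/m
Step 4: fineness = 0.7822 * 1000 = 782.2 mtex

782.2 mtex


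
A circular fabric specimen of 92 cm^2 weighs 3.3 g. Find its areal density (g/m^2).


Formula: GSM = mass_g / area_m2
Step 1: Convert area: 92 cm^2 = 92 / 10000 = 0.0092 m^2
Step 2: GSM = 3.3 g / 0.0092 m^2 = 358.7 g/m^2

358.7 g/m^2


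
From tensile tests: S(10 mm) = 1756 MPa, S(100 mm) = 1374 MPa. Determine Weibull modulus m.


Formula: m = ln(L1/L2) / ln(S2/S1)
Step 1: ln(L1/L2) = ln(10/100) = -2.30259
Step 2: S2/S1 = 1374/1756 = 0.78246
Step 3: ln(S2/S1) = ln(0.78246) = -0.24531
Step 4: m = -2.30259 / -0.24531 = 9.39

9.39 (Weibull m)


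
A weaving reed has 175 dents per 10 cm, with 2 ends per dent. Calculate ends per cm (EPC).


Formula: EPC = (dents per 10 cm * ends per dent) / 10
Step 1: Total ends per 10 cm = 175 * 2 = 350
Step 2: EPC = 350 / 10 = 35.0 ends/cm

35.0 ends/cm


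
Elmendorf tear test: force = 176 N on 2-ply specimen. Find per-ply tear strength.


Formula: Per-ply strength = Total force / Number of plies
Per-ply = 176 N / 2
Per-ply = 88 N

88 N


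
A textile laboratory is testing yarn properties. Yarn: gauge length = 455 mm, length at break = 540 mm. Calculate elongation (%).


Formula: Elongation (%) = ((L_break - L0) / L0) * 100
Step 1: Extension = 540 - 455 = 85 mm
Step 2: Elongation = (85 / 455) * 100
Step 3: Elongation = 0.186813 * 100 = 18.6813% ≈ 18.7%

18.7%


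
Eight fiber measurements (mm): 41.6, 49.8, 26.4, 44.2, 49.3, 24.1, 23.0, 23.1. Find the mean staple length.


Formula: Mean = sum of lengths / count
Sum = 41.6 + 49.8 + 26.4 + 44.2 + 49.3 + 24.1 + 23.0 + 23.1
Sum = 281.5 mm
Mean = 281.5 / 8 = 35.19 mm

35.19 mm


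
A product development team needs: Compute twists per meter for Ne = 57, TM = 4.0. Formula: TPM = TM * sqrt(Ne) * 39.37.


Formula: TPM = TM * sqrt(Ne) * 39.37
Step 1: sqrt(Ne) = sqrt(57) = 7.5498
Step 2: TM * sqrt(Ne) = 4.0 * 7.5498 = 30.1992
Step 3: TPM = 30.1992 * 39.37 = 1189 twists/m

1189 twists/m


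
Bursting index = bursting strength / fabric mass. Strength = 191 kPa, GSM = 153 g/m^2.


Formula: Bursting Index = Bursting Strength / Fabric GSM
BI = 191 kPa / 153 g/m^2
BI = 1.248 kPa/(g/m^2)

1.248 kPa/(g/m^2)


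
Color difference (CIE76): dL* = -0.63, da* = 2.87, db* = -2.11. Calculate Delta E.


Formula: Delta E = sqrt(dL*^2 + da*^2 + db*^2)
Step 1: dL*^2 = (-0.63)^2 = 0.3969
Step 2: da*^2 = 2.87^2 = 8.2369
Step 3: db*^2 = (-2.11)^2 = 4.4521
Step 4: Sum = 0.3969 + 8.2369 + 4.4521 = 13.0859
Step 5: Delta E = sqrt(13.0859) = 3.62

3.62 Delta E


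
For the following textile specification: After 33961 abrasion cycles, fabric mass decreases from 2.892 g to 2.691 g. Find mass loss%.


Formula: Mass loss% = ((m_before - m_after) / m_before) * 100
Step 1: Mass loss = 2.892 - 2.691 = 0.201 g
Step 2: Ratio = 0.201 / 2.892 = 0.0695021
Step 3: Mass loss% = 0.0695021 * 100 = 6.95021% ≈ 6.95%

6.95%


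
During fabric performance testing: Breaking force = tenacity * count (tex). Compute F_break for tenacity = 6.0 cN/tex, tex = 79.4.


Formula: Breaking force = Tenacity * Linear density
F = 6.0 cN/tex * 79.4 tex
F = 476.40 cN

476.40 cN


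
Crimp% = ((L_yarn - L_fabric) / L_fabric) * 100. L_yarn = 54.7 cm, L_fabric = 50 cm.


Formula: Crimp% = ((L_yarn - L_fabric) / L_fabric) * 100
Step 1: Extension = 54.7 - 50 = 4.7 cm
Step 2: Crimp% = (4.7 / 50) * 100
Step 3: Crimp% = 0.094 * 100 = 9.4%

9.4%


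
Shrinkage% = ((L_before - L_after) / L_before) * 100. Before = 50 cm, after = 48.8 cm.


Formula: Shrinkage% = ((L_before - L_after) / L_before) * 100
Step 1: Shrinkage = 50 - 48.8 = 1.2 cm
Step 2: Shrinkage% = (1.2 / 50) * 100
Step 3: Shrinkage% = 0.024 * 100 = 2.4%

2.4%


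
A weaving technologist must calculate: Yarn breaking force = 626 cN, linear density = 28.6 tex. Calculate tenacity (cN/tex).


Formula: Tenacity = Breaking force / Linear density
Tenacity = 626 cN / 28.6 tex
Tenacity = 21.89 cN/tex

21.89 cN/tex


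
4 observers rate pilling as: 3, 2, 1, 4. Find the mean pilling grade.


Formula: Mean = sum / count
Sum = 3 + 2 + 1 + 4 = 10
Mean = 10 / 4 = 2.5

2.5


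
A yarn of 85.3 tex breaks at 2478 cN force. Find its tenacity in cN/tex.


Formula: Tenacity = Breaking force / Linear density
Tenacity = 2478 cN / 85.3 tex
Tenacity = 29.05 cN/tex

29.05 cN/tex


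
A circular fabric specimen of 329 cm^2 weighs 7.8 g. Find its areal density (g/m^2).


Formula: GSM = mass_g / area_m2
Step 1: Convert area: 329 cm^2 = 329 / 10000 = 0.0329 m^2
Step 2: GSM = 7.8 g / 0.0329 m^2 = 237.1 g/m^2

237.1 g/m^2


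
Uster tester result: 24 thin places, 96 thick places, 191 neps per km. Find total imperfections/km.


Formula: Total = thin places + thick places + neps
Total = 24 + 96 + 191
Total = 311 imperfections/km

311 imperfections/km


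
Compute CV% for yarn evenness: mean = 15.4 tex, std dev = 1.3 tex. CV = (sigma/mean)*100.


Formula: CV% = (standard deviation / mean) * 100
Step 1: Ratio = 1.3 / 15.4 = 0.084416
Step 2: CV% = 0.084416 * 100 = 8.4416% ≈ 8.4%

8.4%


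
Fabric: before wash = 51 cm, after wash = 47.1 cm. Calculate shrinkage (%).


Formula: Shrinkage% = ((L_before - L_after) / L_before) * 100
Step 1: Shrinkage = 51 - 47.1 = 3.9 cm
Step 2: Shrinkage% = (3.9 / 51) * 100
Step 3: Shrinkage% = 0.076471 * 100 = 7.6471% ≈ 7.6%

7.6%


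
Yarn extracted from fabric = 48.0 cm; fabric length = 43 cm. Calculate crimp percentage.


Formula: Crimp% = ((L_yarn - L_fabric) / L_fabric) * 100
Step 1: Extension = 48.0 - 43 = 5.0 cm
Step 2: Crimp% = (5.0 / 43) * 100
Step 3: Crimp% = 0.116279 * 100 = 11.6279% ≈ 11.6%

11.6%


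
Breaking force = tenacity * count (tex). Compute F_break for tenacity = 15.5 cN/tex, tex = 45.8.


Formula: Breaking force = Tenacity * Linear density
F = 15.5 cN/tex * 45.8 tex
F = 709.90 cN

709.90 cN


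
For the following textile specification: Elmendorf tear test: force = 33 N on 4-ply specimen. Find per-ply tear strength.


Formula: Per-ply strength = Total force / Number of plies
Per-ply = 33 N / 4
Per-ply = 8.25 N

8.25 N


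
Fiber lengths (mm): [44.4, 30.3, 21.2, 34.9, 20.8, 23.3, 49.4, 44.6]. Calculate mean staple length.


Formula: Mean = sum of lengths / count
Sum = 44.4 + 30.3 + 21.2 + 34.9 + 20.8 + 23.3 + 49.4 + 44.6
Sum = 268.9 mm
Mean = 268.9 / 8 = 33.61 mm

33.61 mm


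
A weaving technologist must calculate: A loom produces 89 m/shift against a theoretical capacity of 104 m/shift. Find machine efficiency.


Formula: Efficiency% = (Actual output / Theoretical output) * 100
Efficiency% = (89 / 104) * 100
Efficiency% = 0.855769 * 100 = 85.5769% ≈ 85.6%

85.6%
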